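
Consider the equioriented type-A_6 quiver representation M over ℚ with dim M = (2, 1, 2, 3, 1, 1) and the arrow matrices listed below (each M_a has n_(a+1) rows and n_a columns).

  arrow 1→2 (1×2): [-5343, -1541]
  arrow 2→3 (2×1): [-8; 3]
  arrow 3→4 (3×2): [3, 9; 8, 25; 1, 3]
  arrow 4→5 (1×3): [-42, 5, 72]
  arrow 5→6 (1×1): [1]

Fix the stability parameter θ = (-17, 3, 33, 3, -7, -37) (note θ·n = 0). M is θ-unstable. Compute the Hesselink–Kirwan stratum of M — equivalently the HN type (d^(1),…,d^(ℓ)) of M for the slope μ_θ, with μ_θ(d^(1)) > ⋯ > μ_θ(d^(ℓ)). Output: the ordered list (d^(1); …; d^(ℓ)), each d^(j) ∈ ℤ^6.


Interval decomposition of M: I[1,1], I[1,6], I[3,4], I[4,4].
HN type (ℓ=4): μ^(1)=18; μ^(2)=3; μ^(3)=-1; μ^(4)=-17

((0, 0, 1, 1, 0, 0); (0, 0, 0, 1, 0, 0); (0, 1, 1, 1, 1, 1); (2, 0, 0, 0, 0, 0))


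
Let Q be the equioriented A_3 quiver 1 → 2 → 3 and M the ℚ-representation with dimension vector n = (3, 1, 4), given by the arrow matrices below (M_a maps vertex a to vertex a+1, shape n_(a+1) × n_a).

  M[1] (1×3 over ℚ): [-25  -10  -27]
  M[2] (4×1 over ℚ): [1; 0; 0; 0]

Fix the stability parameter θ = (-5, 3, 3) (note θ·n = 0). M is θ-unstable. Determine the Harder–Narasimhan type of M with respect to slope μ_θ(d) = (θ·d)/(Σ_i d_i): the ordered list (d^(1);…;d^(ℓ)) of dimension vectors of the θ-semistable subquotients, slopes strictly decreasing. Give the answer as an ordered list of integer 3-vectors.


Via rank(M_{q-1}∘⋯∘M_p): M ≅ I[1,1]^2, I[1,3], I[3,3]^3.
μ_θ-semistable layers: μ^(1)=3; μ^(2)=-5

((0, 1, 4); (3, 0, 0))


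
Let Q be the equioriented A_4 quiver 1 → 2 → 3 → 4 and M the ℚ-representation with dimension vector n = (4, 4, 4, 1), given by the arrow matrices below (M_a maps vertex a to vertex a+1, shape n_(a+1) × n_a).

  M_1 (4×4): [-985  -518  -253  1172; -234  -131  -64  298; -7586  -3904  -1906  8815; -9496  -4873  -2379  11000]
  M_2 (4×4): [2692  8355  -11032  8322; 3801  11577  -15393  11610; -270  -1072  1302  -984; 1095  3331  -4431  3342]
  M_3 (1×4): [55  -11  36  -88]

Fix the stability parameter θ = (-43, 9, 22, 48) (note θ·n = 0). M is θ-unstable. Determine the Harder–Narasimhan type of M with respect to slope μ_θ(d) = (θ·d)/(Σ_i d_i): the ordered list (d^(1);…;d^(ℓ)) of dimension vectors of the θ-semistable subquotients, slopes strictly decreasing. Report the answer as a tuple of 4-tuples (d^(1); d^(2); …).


Barcode: M ≅ I[1,2]^2, I[1,3], I[1,4], I[3,3]^2. HN layers by μ_θ (4 steps, strictly decreasing):
  μ^(1)=48; μ^(2)=22; μ^(3)=9; μ^(4)=-43

((0, 0, 0, 1); (0, 0, 4, 0); (0, 4, 0, 0); (4, 0, 0, 0))


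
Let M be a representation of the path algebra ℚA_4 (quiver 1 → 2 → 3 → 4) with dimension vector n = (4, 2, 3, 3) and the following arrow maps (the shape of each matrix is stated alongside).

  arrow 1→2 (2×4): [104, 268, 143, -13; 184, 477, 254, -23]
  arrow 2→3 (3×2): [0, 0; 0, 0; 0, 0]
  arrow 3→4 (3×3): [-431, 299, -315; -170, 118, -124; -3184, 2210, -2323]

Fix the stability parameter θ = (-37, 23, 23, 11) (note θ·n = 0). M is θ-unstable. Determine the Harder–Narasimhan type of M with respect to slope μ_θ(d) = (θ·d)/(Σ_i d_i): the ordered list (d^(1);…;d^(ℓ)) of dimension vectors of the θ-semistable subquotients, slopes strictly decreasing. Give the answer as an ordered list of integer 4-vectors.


Barcode: M ≅ I[1,1]^2, I[1,2]^2, I[3,4]^3. HN layers by μ_θ (3 steps, strictly decreasing):
  μ^(1)=23; μ^(2)=17; μ^(3)=-37

((0, 2, 0, 0); (0, 0, 3, 3); (4, 0, 0, 0))


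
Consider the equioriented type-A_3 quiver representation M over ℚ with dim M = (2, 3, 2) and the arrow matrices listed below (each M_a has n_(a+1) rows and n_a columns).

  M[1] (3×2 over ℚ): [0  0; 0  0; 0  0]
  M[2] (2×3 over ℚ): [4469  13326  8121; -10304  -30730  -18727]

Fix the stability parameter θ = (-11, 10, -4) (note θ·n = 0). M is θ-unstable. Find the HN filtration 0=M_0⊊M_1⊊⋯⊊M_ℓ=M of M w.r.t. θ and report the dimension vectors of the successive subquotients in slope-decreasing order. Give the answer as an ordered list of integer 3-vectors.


Interval decomposition of M: I[1,1]^2, I[2,2], I[2,3]^2.
HN type (ℓ=3): μ^(1)=10; μ^(2)=3; μ^(3)=-11

((0, 1, 0); (0, 2, 2); (2, 0, 0))


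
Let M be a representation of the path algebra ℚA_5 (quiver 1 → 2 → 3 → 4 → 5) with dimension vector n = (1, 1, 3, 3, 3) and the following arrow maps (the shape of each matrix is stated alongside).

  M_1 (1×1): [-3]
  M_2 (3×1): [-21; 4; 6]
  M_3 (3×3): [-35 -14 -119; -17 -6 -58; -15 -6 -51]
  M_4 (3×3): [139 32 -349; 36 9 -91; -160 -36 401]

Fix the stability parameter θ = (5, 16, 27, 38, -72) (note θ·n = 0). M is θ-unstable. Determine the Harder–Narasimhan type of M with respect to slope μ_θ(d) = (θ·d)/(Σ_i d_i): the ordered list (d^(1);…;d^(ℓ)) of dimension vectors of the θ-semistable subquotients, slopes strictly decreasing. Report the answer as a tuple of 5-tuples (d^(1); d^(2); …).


Interval decomposition of M: I[1,5], I[3,3], I[3,5], I[4,5].
HN type (ℓ=4): μ^(1)=27; μ^(2)=14/5; μ^(3)=-7/3; μ^(4)=-17

((0, 0, 1, 0, 0); (1, 1, 1, 1, 1); (0, 0, 1, 1, 1); (0, 0, 0, 1, 1))


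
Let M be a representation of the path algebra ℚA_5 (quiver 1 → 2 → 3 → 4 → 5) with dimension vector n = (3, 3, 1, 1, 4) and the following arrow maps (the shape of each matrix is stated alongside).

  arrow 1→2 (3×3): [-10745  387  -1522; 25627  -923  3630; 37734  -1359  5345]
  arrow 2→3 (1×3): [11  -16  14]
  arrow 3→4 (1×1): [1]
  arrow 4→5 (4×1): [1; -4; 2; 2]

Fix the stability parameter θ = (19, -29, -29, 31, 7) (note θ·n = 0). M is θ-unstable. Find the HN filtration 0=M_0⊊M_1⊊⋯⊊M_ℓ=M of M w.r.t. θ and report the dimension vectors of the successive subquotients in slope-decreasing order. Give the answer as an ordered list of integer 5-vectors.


Interval decomposition of M: I[1,2]^2, I[1,5], I[5,5]^3.
HN type (ℓ=4): μ^(1)=19; μ^(2)=7; μ^(3)=-5; μ^(4)=-13

((0, 0, 0, 1, 1); (0, 0, 0, 0, 3); (2, 2, 0, 0, 0); (1, 1, 1, 0, 0))


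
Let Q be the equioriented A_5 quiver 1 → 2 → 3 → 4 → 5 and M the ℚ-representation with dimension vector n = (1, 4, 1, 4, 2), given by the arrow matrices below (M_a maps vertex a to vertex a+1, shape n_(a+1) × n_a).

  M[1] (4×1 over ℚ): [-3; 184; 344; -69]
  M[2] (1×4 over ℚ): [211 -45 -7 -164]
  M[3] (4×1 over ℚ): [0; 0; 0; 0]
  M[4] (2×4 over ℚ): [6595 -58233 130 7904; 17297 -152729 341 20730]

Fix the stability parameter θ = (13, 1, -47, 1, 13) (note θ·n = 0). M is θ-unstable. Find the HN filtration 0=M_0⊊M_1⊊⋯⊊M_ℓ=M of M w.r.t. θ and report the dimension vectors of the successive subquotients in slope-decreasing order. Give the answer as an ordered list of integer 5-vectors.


Interval decomposition of M: I[1,3], I[2,2]^3, I[4,4]^2, I[4,5]^2.
HN type (ℓ=3): μ^(1)=13; μ^(2)=1; μ^(3)=-11

((0, 0, 0, 0, 2); (0, 3, 0, 4, 0); (1, 1, 1, 0, 0))


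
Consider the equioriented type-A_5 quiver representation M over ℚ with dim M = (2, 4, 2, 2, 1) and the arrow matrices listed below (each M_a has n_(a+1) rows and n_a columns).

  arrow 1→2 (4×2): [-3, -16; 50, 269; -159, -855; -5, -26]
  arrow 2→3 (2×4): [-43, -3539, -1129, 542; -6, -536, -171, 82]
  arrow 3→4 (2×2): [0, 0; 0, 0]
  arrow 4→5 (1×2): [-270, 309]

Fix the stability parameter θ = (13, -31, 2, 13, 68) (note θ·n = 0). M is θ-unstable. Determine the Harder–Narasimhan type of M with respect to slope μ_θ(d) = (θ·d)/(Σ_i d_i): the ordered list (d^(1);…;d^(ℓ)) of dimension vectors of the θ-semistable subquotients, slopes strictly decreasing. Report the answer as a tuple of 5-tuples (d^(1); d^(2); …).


Barcode: M ≅ I[1,2], I[1,3], I[2,2], I[2,3], I[4,4], I[4,5]. HN layers by μ_θ (5 steps, strictly decreasing):
  μ^(1)=68; μ^(2)=13; μ^(3)=2; μ^(4)=-9; μ^(5)=-31

((0, 0, 0, 0, 1); (0, 0, 0, 2, 0); (0, 0, 2, 0, 0); (2, 2, 0, 0, 0); (0, 2, 0, 0, 0))


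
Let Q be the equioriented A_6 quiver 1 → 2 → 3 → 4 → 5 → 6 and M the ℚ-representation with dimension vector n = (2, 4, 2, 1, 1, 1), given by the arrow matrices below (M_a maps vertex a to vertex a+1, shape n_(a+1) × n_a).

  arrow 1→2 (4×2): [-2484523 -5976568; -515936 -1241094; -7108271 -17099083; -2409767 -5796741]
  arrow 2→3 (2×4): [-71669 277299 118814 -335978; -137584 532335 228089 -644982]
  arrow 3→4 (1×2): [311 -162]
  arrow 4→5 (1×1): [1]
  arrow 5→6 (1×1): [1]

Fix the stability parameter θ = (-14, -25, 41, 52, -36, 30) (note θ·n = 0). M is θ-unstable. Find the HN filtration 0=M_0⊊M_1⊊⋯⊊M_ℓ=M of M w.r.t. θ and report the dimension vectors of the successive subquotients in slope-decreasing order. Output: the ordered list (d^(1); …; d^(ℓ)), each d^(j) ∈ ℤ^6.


Via rank(M_{q-1}∘⋯∘M_p): M ≅ I[1,3], I[1,6], I[2,2]^2.
μ_θ-semistable layers: μ^(1)=41; μ^(2)=30; μ^(3)=19; μ^(4)=-39/2; μ^(5)=-25

((0, 0, 1, 0, 0, 0); (0, 0, 0, 0, 0, 1); (0, 0, 1, 1, 1, 0); (2, 2, 0, 0, 0, 0); (0, 2, 0, 0, 0, 0))


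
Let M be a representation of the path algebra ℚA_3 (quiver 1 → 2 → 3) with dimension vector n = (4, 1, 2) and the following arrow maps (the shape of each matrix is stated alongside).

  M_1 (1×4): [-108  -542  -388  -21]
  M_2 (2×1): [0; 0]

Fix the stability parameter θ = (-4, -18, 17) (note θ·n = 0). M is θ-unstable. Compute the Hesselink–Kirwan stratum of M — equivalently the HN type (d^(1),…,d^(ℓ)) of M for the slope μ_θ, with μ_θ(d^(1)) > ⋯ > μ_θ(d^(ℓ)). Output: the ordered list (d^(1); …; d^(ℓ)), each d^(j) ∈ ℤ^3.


Barcode: M ≅ I[1,1]^3, I[1,2], I[3,3]^2. HN layers by μ_θ (3 steps, strictly decreasing):
  μ^(1)=17; μ^(2)=-4; μ^(3)=-11

((0, 0, 2); (3, 0, 0); (1, 1, 0))


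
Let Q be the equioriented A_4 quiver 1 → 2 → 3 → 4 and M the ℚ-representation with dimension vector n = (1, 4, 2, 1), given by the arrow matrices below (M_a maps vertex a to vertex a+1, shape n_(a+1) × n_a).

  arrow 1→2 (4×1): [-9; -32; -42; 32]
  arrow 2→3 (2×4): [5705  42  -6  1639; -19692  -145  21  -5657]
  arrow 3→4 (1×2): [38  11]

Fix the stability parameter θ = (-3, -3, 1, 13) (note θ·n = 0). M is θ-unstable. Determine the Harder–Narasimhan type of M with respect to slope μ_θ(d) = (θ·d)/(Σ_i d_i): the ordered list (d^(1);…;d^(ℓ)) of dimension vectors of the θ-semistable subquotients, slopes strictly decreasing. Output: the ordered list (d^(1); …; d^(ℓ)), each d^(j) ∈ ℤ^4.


Interval decomposition of M: I[1,3], I[2,2]^2, I[2,4].
HN type (ℓ=3): μ^(1)=13; μ^(2)=1; μ^(3)=-3

((0, 0, 0, 1); (0, 0, 2, 0); (1, 4, 0, 0))


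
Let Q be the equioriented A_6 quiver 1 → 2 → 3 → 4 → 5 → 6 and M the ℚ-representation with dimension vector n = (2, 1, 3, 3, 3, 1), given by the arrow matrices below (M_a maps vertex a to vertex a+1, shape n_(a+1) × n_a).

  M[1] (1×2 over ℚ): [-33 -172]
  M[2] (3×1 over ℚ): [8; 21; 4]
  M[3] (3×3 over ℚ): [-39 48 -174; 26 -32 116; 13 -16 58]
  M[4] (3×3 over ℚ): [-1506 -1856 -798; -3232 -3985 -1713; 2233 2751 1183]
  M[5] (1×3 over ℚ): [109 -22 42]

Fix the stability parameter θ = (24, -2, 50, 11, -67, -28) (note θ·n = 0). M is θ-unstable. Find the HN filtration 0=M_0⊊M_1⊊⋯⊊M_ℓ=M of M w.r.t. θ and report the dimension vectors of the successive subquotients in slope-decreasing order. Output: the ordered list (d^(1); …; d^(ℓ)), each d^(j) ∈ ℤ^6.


Barcode: M ≅ I[1,1], I[1,3], I[3,3], I[3,6], I[4,5]^2. HN layers by μ_θ (5 steps, strictly decreasing):
  μ^(1)=50; μ^(2)=24; μ^(3)=11; μ^(4)=-17/2; μ^(5)=-28

((0, 0, 2, 0, 0, 0); (1, 0, 0, 0, 0, 0); (1, 1, 0, 0, 0, 0); (0, 0, 1, 1, 1, 1); (0, 0, 0, 2, 2, 0))


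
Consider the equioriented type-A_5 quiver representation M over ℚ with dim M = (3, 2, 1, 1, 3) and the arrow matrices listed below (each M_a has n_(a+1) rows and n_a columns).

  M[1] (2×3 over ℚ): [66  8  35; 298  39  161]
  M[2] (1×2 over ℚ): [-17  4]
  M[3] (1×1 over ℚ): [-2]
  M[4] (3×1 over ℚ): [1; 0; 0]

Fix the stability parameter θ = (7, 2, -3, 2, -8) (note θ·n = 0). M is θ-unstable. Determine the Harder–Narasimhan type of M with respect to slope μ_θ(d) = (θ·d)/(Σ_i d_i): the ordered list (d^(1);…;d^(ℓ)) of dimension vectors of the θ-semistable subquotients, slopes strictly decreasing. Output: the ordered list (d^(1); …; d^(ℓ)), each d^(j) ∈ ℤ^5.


Interval decomposition of M: I[1,1], I[1,2], I[1,5], I[5,5]^2.
HN type (ℓ=4): μ^(1)=7; μ^(2)=9/2; μ^(3)=0; μ^(4)=-8

((1, 0, 0, 0, 0); (1, 1, 0, 0, 0); (1, 1, 1, 1, 1); (0, 0, 0, 0, 2))


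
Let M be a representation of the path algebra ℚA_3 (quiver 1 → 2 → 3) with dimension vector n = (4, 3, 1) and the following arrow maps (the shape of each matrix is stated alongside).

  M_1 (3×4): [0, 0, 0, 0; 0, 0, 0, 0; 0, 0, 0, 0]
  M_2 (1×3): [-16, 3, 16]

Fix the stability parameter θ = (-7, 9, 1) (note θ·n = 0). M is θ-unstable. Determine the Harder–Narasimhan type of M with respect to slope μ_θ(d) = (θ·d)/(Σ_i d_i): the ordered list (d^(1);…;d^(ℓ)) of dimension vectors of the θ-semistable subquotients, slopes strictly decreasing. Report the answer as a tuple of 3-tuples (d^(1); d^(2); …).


Interval decomposition of M: I[1,1]^4, I[2,2]^2, I[2,3].
HN type (ℓ=3): μ^(1)=9; μ^(2)=5; μ^(3)=-7

((0, 2, 0); (0, 1, 1); (4, 0, 0))


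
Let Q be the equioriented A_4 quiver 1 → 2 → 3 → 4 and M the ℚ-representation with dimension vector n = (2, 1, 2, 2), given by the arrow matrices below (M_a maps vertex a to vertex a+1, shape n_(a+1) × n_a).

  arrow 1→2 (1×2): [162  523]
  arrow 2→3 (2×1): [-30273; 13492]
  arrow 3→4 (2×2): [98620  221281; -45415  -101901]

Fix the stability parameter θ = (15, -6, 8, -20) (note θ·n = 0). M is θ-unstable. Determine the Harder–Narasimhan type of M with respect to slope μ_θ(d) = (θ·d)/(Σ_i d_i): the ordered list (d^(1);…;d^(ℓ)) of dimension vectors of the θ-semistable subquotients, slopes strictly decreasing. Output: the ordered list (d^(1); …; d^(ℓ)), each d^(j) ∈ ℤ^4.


Barcode: M ≅ I[1,1], I[1,4], I[3,4]. HN layers by μ_θ (3 steps, strictly decreasing):
  μ^(1)=15; μ^(2)=-3/4; μ^(3)=-6

((1, 0, 0, 0); (1, 1, 1, 1); (0, 0, 1, 1))


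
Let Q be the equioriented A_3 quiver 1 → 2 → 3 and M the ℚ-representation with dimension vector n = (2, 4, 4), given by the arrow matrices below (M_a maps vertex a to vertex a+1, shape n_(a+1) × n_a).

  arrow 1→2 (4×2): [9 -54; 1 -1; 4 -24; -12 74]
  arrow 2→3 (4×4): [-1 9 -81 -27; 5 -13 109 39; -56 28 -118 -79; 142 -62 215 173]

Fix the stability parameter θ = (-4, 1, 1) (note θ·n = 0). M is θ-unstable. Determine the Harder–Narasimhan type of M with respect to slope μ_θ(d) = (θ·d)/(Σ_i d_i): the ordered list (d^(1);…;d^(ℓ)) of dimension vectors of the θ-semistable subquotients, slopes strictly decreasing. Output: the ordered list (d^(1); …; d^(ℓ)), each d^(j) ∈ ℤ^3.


Interval decomposition of M: I[1,2], I[1,3], I[2,3]^2, I[3,3].
HN type (ℓ=2): μ^(1)=1; μ^(2)=-4

((0, 4, 4); (2, 0, 0))


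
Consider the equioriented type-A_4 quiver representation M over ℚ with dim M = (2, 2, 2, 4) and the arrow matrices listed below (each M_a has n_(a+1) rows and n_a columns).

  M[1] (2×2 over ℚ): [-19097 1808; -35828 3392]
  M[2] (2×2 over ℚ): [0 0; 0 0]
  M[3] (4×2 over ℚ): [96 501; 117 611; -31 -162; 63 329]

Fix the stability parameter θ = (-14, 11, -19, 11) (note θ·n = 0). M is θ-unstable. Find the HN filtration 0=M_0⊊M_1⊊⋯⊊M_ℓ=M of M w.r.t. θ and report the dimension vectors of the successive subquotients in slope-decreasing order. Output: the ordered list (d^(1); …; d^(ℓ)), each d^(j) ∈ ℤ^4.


Barcode: M ≅ I[1,1], I[1,2], I[2,2], I[3,4]^2, I[4,4]^2. HN layers by μ_θ (3 steps, strictly decreasing):
  μ^(1)=11; μ^(2)=-14; μ^(3)=-19

((0, 2, 0, 4); (2, 0, 0, 0); (0, 0, 2, 0))


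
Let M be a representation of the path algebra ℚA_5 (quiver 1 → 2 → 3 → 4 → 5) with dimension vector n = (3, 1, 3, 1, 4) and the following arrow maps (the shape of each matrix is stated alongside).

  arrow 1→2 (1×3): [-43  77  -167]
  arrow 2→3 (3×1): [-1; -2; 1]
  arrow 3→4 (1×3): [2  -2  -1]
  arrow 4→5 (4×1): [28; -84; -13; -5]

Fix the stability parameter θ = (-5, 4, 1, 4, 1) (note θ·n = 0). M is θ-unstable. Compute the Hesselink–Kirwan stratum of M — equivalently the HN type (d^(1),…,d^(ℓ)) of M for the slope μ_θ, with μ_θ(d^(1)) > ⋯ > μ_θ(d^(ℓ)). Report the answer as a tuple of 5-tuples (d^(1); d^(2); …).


Via rank(M_{q-1}∘⋯∘M_p): M ≅ I[1,1]^2, I[1,5], I[3,3]^2, I[5,5]^3.
μ_θ-semistable layers: μ^(1)=5/2; μ^(2)=1; μ^(3)=-5

((0, 1, 1, 1, 1); (0, 0, 2, 0, 3); (3, 0, 0, 0, 0))


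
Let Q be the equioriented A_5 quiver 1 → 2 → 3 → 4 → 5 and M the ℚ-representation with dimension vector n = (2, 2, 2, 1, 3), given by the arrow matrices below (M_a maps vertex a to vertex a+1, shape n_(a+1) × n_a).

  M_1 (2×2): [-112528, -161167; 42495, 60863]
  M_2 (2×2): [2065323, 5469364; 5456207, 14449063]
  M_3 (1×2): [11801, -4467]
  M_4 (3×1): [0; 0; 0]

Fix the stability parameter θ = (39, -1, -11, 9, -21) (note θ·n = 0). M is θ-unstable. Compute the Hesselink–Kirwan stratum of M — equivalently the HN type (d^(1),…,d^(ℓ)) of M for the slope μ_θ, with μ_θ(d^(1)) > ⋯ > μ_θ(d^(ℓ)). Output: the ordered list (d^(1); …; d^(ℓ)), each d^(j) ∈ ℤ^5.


Interval decomposition of M: I[1,3], I[1,4], I[5,5]^3.
HN type (ℓ=2): μ^(1)=9; μ^(2)=-21

((2, 2, 2, 1, 0); (0, 0, 0, 0, 3))


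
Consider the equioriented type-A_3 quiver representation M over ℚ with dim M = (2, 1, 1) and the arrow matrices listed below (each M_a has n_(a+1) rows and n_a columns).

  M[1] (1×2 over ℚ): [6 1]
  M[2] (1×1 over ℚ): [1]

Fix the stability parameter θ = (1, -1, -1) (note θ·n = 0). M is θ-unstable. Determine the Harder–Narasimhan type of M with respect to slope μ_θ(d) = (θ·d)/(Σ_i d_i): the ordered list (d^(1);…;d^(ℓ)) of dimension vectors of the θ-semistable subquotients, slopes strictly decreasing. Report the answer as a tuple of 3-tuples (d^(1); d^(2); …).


Barcode: M ≅ I[1,1], I[1,3]. HN layers by μ_θ (2 steps, strictly decreasing):
  μ^(1)=1; μ^(2)=-1/3

((1, 0, 0); (1, 1, 1))


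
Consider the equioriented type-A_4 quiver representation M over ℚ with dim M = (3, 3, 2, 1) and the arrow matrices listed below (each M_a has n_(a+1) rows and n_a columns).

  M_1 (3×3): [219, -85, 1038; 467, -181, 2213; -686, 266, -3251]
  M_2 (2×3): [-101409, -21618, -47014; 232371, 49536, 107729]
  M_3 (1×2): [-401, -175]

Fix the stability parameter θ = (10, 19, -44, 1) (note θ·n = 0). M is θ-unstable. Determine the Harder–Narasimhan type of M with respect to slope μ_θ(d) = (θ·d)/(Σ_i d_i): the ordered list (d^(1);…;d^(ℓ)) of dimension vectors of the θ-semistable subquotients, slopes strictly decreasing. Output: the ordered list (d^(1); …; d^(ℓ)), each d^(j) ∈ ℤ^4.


Barcode: M ≅ I[1,1], I[1,3], I[1,4], I[2,2]. HN layers by μ_θ (4 steps, strictly decreasing):
  μ^(1)=19; μ^(2)=10; μ^(3)=1; μ^(4)=-5

((0, 1, 0, 0); (1, 0, 0, 0); (0, 0, 0, 1); (2, 2, 2, 0))


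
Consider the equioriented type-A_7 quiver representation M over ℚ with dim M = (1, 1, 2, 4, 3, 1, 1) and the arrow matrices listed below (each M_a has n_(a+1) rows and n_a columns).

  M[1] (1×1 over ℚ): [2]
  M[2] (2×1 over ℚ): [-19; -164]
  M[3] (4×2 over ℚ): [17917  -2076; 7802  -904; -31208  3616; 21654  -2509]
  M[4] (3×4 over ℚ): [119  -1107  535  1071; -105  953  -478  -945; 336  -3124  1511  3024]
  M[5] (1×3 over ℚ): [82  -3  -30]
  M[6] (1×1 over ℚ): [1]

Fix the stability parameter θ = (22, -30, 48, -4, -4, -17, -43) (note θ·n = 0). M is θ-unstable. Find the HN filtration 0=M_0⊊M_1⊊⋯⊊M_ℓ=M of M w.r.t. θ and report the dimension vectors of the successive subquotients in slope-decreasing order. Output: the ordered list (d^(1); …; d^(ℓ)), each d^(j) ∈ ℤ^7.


Interval decomposition of M: I[1,7], I[3,4], I[4,4], I[4,5], I[5,5].
HN type (ℓ=2): μ^(1)=22; μ^(2)=-4

((0, 0, 1, 1, 0, 0, 0); (1, 1, 1, 3, 3, 1, 1))


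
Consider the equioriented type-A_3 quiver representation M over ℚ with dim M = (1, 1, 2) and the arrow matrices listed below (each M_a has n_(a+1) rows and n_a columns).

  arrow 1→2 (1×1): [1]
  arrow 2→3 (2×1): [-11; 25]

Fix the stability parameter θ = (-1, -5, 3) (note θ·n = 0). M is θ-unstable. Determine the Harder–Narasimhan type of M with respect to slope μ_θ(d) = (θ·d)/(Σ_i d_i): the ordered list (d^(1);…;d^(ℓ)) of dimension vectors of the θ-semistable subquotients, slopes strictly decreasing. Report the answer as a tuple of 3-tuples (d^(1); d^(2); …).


Barcode: M ≅ I[1,3], I[3,3]. HN layers by μ_θ (2 steps, strictly decreasing):
  μ^(1)=3; μ^(2)=-3

((0, 0, 2); (1, 1, 0))


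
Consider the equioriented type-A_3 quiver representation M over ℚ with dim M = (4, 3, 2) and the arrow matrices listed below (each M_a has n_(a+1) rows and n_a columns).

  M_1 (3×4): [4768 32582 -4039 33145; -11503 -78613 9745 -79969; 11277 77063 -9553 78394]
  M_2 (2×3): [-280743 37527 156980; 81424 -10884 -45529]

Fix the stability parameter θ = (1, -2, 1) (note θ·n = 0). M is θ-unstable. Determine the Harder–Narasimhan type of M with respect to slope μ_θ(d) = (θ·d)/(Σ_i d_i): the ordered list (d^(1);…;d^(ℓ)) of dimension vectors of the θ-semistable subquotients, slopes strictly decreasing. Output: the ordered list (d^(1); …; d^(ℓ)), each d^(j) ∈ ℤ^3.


Via rank(M_{q-1}∘⋯∘M_p): M ≅ I[1,1], I[1,2], I[1,3]^2.
μ_θ-semistable layers: μ^(1)=1; μ^(2)=-1/2

((1, 0, 2); (3, 3, 0))


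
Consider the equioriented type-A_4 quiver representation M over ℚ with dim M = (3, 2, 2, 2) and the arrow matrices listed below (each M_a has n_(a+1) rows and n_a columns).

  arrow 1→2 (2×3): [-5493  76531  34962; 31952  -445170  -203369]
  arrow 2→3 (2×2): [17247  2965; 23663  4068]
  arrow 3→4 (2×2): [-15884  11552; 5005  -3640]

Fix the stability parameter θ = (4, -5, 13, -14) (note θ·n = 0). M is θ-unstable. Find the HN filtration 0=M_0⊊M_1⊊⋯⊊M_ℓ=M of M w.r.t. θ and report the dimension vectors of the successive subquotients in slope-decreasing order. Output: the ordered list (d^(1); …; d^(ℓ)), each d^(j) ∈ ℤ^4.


Via rank(M_{q-1}∘⋯∘M_p): M ≅ I[1,1], I[1,3], I[1,4], I[4,4].
μ_θ-semistable layers: μ^(1)=13; μ^(2)=4; μ^(3)=-1/2; μ^(4)=-14

((0, 0, 1, 0); (1, 0, 0, 0); (2, 2, 1, 1); (0, 0, 0, 1))


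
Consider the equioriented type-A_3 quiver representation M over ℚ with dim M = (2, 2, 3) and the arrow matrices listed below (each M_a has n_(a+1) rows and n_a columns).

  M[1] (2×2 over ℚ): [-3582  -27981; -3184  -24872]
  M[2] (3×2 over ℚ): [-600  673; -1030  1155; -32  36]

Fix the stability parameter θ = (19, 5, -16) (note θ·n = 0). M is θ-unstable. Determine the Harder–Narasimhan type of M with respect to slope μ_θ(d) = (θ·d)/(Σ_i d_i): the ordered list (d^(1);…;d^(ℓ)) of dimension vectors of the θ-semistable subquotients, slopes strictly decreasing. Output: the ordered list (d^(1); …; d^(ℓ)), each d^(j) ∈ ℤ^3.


Interval decomposition of M: I[1,1], I[1,3], I[2,3], I[3,3].
HN type (ℓ=4): μ^(1)=19; μ^(2)=8/3; μ^(3)=-11/2; μ^(4)=-16

((1, 0, 0); (1, 1, 1); (0, 1, 1); (0, 0, 1))


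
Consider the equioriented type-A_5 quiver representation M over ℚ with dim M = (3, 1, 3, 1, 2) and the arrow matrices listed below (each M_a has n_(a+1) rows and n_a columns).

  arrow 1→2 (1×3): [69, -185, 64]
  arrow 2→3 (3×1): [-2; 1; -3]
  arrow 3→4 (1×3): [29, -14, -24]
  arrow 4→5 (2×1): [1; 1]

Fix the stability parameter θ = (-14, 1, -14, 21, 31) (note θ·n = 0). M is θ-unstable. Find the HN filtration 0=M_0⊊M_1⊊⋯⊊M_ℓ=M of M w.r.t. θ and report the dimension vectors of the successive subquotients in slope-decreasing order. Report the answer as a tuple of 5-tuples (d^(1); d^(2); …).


Barcode: M ≅ I[1,1]^2, I[1,3], I[3,3], I[3,5], I[5,5]. HN layers by μ_θ (4 steps, strictly decreasing):
  μ^(1)=31; μ^(2)=21; μ^(3)=-13/2; μ^(4)=-14

((0, 0, 0, 0, 2); (0, 0, 0, 1, 0); (0, 1, 1, 0, 0); (3, 0, 2, 0, 0))


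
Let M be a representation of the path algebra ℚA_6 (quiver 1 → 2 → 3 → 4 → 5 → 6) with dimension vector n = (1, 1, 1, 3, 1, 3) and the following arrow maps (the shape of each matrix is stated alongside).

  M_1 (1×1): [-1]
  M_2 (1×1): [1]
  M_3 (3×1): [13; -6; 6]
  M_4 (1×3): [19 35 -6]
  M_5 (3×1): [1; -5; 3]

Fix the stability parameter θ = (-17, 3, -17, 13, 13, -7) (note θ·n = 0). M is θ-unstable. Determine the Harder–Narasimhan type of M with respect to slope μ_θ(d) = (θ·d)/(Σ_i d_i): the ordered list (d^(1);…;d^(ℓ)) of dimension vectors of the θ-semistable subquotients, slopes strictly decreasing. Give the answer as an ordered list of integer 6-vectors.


Via rank(M_{q-1}∘⋯∘M_p): M ≅ I[1,6], I[4,4]^2, I[6,6]^2.
μ_θ-semistable layers: μ^(1)=13; μ^(2)=19/3; μ^(3)=-7; μ^(4)=-17

((0, 0, 0, 2, 0, 0); (0, 0, 0, 1, 1, 1); (0, 1, 1, 0, 0, 2); (1, 0, 0, 0, 0, 0))


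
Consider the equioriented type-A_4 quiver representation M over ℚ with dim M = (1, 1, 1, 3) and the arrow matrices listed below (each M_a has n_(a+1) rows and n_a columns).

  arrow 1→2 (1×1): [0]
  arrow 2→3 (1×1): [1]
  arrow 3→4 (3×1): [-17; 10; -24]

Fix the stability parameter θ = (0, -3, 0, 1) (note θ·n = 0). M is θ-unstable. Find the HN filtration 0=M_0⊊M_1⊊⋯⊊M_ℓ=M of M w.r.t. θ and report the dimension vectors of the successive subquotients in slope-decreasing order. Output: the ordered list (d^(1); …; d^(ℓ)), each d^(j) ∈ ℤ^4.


Barcode: M ≅ I[1,1], I[2,4], I[4,4]^2. HN layers by μ_θ (3 steps, strictly decreasing):
  μ^(1)=1; μ^(2)=0; μ^(3)=-3

((0, 0, 0, 3); (1, 0, 1, 0); (0, 1, 0, 0))


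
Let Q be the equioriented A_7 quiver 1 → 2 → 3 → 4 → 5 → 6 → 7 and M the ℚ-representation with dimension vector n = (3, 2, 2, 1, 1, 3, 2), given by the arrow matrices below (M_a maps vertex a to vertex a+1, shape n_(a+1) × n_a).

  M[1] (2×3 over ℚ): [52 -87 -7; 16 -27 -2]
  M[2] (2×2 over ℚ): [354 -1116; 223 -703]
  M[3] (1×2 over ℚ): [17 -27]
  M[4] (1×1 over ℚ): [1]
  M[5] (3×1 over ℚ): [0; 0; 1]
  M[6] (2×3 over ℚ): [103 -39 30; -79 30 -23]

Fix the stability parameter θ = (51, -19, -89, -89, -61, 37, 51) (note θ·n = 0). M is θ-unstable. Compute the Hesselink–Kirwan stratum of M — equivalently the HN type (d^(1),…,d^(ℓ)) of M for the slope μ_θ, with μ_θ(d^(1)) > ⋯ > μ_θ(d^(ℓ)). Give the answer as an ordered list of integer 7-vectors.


Barcode: M ≅ I[1,1], I[1,3], I[1,7], I[6,6], I[6,7]. HN layers by μ_θ (4 steps, strictly decreasing):
  μ^(1)=51; μ^(2)=37; μ^(3)=-19; μ^(4)=-207/5

((1, 0, 0, 0, 0, 0, 2); (0, 0, 0, 0, 0, 3, 0); (1, 1, 1, 0, 0, 0, 0); (1, 1, 1, 1, 1, 0, 0))


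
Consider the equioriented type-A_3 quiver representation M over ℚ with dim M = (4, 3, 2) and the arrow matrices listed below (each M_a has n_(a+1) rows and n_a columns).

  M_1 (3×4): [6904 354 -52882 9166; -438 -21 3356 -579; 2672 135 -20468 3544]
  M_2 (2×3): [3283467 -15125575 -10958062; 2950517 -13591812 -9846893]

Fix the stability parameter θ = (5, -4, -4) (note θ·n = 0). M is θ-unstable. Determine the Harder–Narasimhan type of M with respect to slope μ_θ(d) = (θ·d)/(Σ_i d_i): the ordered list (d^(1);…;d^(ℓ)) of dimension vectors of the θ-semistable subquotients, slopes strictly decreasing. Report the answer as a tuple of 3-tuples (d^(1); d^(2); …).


Via rank(M_{q-1}∘⋯∘M_p): M ≅ I[1,1], I[1,2], I[1,3]^2.
μ_θ-semistable layers: μ^(1)=5; μ^(2)=1/2; μ^(3)=-1

((1, 0, 0); (1, 1, 0); (2, 2, 2))


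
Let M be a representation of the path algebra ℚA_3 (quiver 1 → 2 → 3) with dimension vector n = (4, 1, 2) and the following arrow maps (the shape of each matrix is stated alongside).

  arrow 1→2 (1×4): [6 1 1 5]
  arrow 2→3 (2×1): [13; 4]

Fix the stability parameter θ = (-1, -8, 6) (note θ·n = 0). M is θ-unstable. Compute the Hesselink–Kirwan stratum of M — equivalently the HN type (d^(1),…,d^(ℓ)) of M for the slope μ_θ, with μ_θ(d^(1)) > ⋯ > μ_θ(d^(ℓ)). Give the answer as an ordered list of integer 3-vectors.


Barcode: M ≅ I[1,1]^3, I[1,3], I[3,3]. HN layers by μ_θ (3 steps, strictly decreasing):
  μ^(1)=6; μ^(2)=-1; μ^(3)=-9/2

((0, 0, 2); (3, 0, 0); (1, 1, 0))


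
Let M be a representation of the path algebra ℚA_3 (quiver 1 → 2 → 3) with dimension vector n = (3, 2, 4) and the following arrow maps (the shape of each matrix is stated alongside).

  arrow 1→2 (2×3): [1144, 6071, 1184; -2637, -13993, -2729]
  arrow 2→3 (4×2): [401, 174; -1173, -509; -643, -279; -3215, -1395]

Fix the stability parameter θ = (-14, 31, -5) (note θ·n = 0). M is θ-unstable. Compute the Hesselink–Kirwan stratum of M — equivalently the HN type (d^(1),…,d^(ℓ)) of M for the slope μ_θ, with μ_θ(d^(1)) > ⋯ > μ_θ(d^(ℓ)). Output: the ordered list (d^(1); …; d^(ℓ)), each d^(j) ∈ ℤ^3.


Via rank(M_{q-1}∘⋯∘M_p): M ≅ I[1,1], I[1,3]^2, I[3,3]^2.
μ_θ-semistable layers: μ^(1)=13; μ^(2)=-5; μ^(3)=-14

((0, 2, 2); (0, 0, 2); (3, 0, 0))


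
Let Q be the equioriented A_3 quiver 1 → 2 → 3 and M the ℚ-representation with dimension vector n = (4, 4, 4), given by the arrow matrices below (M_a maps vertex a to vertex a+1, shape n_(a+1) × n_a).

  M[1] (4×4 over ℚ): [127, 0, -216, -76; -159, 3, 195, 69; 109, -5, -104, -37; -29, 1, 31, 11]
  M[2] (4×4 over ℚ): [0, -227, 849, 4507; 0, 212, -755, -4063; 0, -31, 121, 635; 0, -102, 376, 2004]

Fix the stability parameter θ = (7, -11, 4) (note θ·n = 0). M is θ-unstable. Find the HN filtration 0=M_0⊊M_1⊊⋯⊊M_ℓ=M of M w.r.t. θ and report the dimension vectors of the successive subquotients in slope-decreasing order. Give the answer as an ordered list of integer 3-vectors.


Via rank(M_{q-1}∘⋯∘M_p): M ≅ I[1,1], I[1,2], I[1,3]^2, I[2,2], I[3,3]^2.
μ_θ-semistable layers: μ^(1)=7; μ^(2)=4; μ^(3)=-2; μ^(4)=-11

((1, 0, 0); (0, 0, 4); (3, 3, 0); (0, 1, 0))


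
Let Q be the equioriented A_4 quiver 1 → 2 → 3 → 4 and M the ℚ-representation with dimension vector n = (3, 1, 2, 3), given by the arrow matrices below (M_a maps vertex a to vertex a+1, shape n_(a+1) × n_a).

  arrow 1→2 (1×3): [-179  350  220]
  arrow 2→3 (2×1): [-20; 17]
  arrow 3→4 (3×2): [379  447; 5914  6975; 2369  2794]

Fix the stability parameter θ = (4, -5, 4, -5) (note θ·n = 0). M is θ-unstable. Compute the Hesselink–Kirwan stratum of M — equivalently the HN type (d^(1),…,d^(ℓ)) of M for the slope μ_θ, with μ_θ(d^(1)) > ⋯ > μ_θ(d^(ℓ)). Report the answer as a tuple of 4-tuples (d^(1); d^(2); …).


Interval decomposition of M: I[1,1]^2, I[1,4], I[3,4], I[4,4].
HN type (ℓ=3): μ^(1)=4; μ^(2)=-1/2; μ^(3)=-5

((2, 0, 0, 0); (1, 1, 2, 2); (0, 0, 0, 1))


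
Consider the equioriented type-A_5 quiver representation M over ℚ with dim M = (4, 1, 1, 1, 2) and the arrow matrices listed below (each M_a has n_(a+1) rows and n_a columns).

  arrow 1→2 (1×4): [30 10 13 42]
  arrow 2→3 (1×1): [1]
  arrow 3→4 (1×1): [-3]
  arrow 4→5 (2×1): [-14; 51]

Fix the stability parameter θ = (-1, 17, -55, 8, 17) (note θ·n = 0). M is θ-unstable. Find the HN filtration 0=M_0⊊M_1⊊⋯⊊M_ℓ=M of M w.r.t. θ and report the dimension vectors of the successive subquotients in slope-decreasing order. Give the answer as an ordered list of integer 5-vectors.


Via rank(M_{q-1}∘⋯∘M_p): M ≅ I[1,1]^3, I[1,5], I[5,5].
μ_θ-semistable layers: μ^(1)=17; μ^(2)=8; μ^(3)=-1; μ^(4)=-13

((0, 0, 0, 0, 2); (0, 0, 0, 1, 0); (3, 0, 0, 0, 0); (1, 1, 1, 0, 0))


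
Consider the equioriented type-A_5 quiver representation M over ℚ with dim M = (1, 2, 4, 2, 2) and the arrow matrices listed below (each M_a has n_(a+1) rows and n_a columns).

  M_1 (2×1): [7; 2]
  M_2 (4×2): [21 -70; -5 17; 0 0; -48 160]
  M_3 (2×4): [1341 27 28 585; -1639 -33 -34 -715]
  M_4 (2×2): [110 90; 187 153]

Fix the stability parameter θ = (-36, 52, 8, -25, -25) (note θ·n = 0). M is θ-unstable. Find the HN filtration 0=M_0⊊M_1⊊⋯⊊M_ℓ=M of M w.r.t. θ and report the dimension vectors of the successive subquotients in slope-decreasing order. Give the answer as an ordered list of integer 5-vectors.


Via rank(M_{q-1}∘⋯∘M_p): M ≅ I[1,3], I[2,4], I[3,3], I[3,5], I[5,5].
μ_θ-semistable layers: μ^(1)=30; μ^(2)=35/3; μ^(3)=8; μ^(4)=-14; μ^(5)=-25; μ^(6)=-36

((0, 1, 1, 0, 0); (0, 1, 1, 1, 0); (0, 0, 1, 0, 0); (0, 0, 1, 1, 1); (0, 0, 0, 0, 1); (1, 0, 0, 0, 0))


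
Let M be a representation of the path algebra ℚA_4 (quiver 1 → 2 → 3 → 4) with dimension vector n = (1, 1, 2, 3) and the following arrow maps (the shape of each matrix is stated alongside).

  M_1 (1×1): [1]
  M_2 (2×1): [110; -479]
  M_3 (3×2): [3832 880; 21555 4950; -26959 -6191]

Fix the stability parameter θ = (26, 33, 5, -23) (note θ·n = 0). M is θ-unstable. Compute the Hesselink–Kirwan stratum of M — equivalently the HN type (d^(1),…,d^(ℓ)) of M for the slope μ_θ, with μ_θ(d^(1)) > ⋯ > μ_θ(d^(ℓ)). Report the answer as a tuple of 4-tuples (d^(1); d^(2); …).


Via rank(M_{q-1}∘⋯∘M_p): M ≅ I[1,4], I[3,4], I[4,4].
μ_θ-semistable layers: μ^(1)=41/4; μ^(2)=-9; μ^(3)=-23

((1, 1, 1, 1); (0, 0, 1, 1); (0, 0, 0, 1))


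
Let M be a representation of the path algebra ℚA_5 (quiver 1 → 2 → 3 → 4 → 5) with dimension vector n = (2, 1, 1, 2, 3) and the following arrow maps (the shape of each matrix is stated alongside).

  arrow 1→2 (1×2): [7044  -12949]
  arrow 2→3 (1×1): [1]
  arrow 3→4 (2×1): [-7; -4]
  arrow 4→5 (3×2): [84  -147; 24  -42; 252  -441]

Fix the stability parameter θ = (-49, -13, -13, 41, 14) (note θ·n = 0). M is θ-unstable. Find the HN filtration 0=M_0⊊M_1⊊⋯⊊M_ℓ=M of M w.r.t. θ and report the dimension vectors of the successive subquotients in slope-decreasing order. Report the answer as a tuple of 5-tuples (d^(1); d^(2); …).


Via rank(M_{q-1}∘⋯∘M_p): M ≅ I[1,1], I[1,4], I[4,5], I[5,5]^2.
μ_θ-semistable layers: μ^(1)=41; μ^(2)=55/2; μ^(3)=14; μ^(4)=-13; μ^(5)=-49

((0, 0, 0, 1, 0); (0, 0, 0, 1, 1); (0, 0, 0, 0, 2); (0, 1, 1, 0, 0); (2, 0, 0, 0, 0))


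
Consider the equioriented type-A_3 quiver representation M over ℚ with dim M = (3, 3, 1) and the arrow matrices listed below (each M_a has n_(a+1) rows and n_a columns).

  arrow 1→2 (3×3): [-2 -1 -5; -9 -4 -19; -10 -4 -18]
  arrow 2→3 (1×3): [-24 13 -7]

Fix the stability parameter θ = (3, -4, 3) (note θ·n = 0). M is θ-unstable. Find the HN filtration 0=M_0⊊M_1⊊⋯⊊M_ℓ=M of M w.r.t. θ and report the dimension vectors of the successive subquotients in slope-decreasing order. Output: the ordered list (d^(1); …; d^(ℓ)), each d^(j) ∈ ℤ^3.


Via rank(M_{q-1}∘⋯∘M_p): M ≅ I[1,1], I[1,2], I[1,3], I[2,2].
μ_θ-semistable layers: μ^(1)=3; μ^(2)=-1/2; μ^(3)=-4

((1, 0, 1); (2, 2, 0); (0, 1, 0))


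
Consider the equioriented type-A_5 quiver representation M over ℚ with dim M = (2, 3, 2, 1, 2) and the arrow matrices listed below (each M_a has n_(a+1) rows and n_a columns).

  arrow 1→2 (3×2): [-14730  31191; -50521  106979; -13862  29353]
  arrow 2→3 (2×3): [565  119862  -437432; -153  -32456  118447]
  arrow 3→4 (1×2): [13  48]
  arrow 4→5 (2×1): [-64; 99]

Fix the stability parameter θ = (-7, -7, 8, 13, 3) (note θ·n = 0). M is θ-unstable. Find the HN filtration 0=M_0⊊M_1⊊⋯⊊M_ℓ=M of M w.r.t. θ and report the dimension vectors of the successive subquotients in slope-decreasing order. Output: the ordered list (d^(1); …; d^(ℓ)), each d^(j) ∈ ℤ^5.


Barcode: M ≅ I[1,3], I[1,5], I[2,2], I[5,5]. HN layers by μ_θ (3 steps, strictly decreasing):
  μ^(1)=8; μ^(2)=3; μ^(3)=-7

((0, 0, 2, 1, 1); (0, 0, 0, 0, 1); (2, 3, 0, 0, 0))


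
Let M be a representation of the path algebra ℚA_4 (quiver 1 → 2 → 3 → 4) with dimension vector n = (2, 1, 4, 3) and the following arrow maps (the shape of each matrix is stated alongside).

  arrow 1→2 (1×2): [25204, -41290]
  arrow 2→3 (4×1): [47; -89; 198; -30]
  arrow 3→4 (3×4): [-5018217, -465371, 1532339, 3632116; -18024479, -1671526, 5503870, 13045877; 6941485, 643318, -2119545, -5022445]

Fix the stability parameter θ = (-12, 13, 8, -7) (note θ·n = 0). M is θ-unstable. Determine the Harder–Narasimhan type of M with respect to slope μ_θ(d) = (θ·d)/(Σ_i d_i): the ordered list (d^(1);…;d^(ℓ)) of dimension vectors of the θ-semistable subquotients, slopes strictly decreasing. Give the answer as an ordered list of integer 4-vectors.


Interval decomposition of M: I[1,1], I[1,4], I[3,3], I[3,4]^2.
HN type (ℓ=4): μ^(1)=8; μ^(2)=14/3; μ^(3)=1/2; μ^(4)=-12

((0, 0, 1, 0); (0, 1, 1, 1); (0, 0, 2, 2); (2, 0, 0, 0))


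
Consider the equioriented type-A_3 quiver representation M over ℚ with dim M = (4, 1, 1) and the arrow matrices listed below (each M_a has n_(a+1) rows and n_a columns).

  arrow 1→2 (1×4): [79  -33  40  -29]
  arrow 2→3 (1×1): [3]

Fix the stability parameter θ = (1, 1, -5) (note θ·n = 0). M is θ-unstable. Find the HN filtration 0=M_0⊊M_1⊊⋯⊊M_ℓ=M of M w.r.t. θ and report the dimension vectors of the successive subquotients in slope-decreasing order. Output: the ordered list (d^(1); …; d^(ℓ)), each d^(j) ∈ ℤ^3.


Via rank(M_{q-1}∘⋯∘M_p): M ≅ I[1,1]^3, I[1,3].
μ_θ-semistable layers: μ^(1)=1; μ^(2)=-1

((3, 0, 0); (1, 1, 1))


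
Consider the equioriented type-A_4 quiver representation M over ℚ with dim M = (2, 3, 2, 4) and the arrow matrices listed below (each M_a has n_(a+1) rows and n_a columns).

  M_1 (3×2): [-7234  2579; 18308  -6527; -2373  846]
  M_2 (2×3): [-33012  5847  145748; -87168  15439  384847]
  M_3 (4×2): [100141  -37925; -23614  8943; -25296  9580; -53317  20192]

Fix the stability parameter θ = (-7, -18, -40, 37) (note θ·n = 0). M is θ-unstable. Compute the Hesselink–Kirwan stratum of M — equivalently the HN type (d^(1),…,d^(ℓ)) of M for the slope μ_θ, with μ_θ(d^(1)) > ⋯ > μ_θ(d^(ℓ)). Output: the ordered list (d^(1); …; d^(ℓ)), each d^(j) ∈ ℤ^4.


Interval decomposition of M: I[1,4]^2, I[2,2], I[4,4]^2.
HN type (ℓ=3): μ^(1)=37; μ^(2)=-18; μ^(3)=-65/3

((0, 0, 0, 4); (0, 1, 0, 0); (2, 2, 2, 0))


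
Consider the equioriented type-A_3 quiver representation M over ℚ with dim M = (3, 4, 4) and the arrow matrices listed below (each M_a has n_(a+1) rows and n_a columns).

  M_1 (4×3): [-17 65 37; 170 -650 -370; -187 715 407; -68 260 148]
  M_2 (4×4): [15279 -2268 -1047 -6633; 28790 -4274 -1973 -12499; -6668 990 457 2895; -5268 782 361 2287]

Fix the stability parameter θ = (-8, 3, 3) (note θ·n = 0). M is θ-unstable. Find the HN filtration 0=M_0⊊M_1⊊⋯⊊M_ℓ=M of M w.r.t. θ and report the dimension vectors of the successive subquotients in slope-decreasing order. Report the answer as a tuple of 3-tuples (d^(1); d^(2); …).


Barcode: M ≅ I[1,1]^2, I[1,3], I[2,2]^2, I[2,3], I[3,3]^2. HN layers by μ_θ (2 steps, strictly decreasing):
  μ^(1)=3; μ^(2)=-8

((0, 4, 4); (3, 0, 0))


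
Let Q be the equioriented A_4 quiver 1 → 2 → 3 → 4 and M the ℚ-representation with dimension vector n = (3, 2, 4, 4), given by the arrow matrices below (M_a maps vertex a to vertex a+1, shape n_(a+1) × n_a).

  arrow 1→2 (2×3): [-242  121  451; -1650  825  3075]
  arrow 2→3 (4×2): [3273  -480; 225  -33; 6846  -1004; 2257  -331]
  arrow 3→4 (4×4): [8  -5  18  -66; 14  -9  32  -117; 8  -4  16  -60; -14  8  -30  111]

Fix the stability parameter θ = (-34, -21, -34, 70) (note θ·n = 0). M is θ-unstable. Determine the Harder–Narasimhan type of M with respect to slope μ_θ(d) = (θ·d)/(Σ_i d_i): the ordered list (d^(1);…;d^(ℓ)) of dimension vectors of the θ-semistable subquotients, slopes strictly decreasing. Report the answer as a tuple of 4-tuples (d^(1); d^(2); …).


Via rank(M_{q-1}∘⋯∘M_p): M ≅ I[1,1]^2, I[1,3], I[2,4], I[3,3], I[3,4], I[4,4]^2.
μ_θ-semistable layers: μ^(1)=70; μ^(2)=-55/2; μ^(3)=-34

((0, 0, 0, 4); (0, 2, 2, 0); (3, 0, 2, 0))
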